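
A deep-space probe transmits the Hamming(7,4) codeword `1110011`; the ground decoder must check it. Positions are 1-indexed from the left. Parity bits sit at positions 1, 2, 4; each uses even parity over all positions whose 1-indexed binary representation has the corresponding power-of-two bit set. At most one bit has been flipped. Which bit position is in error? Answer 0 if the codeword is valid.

1

s1: b1⊕b3⊕b5⊕b7 = 1⊕1⊕0⊕1 = 1
s2: b2⊕b3⊕b6⊕b7 = 1⊕1⊕1⊕1 = 0
s4: b4⊕b5⊕b6⊕b7 = 0⊕0⊕1⊕1 = 0
Syndrome (s4...s1) = 001 → position 1.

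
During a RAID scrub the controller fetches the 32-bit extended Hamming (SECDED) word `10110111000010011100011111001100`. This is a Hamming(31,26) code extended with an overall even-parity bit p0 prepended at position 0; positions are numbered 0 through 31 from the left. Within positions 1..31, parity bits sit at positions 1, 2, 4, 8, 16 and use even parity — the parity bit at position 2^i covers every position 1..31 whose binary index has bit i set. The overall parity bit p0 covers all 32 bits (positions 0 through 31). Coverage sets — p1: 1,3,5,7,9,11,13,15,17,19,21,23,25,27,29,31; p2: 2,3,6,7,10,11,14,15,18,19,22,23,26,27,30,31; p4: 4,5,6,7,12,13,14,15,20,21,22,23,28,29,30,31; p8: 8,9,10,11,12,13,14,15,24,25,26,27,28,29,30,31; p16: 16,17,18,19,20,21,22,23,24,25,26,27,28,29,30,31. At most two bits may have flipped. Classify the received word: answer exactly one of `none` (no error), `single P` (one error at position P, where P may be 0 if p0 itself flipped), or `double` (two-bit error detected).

s1: b1⊕b3⊕b5⊕b7⊕b9⊕b11⊕b13⊕b15⊕b17⊕b19⊕b21⊕b23⊕b25⊕b27⊕b29⊕b31 = 0⊕1⊕1⊕1⊕0⊕0⊕0⊕1⊕1⊕0⊕1⊕1⊕1⊕0⊕1⊕0 = 1
s2: b2⊕b3⊕b6⊕b7⊕b10⊕b11⊕b14⊕b15⊕b18⊕b19⊕b22⊕b23⊕b26⊕b27⊕b30⊕b31 = 1⊕1⊕1⊕1⊕0⊕0⊕0⊕1⊕0⊕0⊕1⊕1⊕0⊕0⊕0⊕0 = 1
s4: b4⊕b5⊕b6⊕b7⊕b12⊕b13⊕b14⊕b15⊕b20⊕b21⊕b22⊕b23⊕b28⊕b29⊕b30⊕b31 = 0⊕1⊕1⊕1⊕1⊕0⊕0⊕1⊕0⊕1⊕1⊕1⊕1⊕1⊕0⊕0 = 0
s8: b8⊕b9⊕b10⊕b11⊕b12⊕b13⊕b14⊕b15⊕b24⊕b25⊕b26⊕b27⊕b28⊕b29⊕b30⊕b31 = 0⊕0⊕0⊕0⊕1⊕0⊕0⊕1⊕1⊕1⊕0⊕0⊕1⊕1⊕0⊕0 = 0
s16: b16⊕b17⊕b18⊕b19⊕b20⊕b21⊕b22⊕b23⊕b24⊕b25⊕b26⊕b27⊕b28⊕b29⊕b30⊕b31 = 1⊕1⊕0⊕0⊕0⊕1⊕1⊕1⊕1⊕1⊕0⊕0⊕1⊕1⊕0⊕0 = 1
Syndrome (s16...s1) = 10011 → position 19.
Overall parity (XOR of all 32 bits, including p0): 1⊕0⊕1⊕1⊕0⊕1⊕1⊕1⊕0⊕0⊕0⊕0⊕1⊕0⊕0⊕1⊕1⊕1⊕0⊕0⊕0⊕1⊕1⊕1⊕1⊕1⊕0⊕0⊕1⊕1⊕0⊕0 = 1
Overall=1, syndrome position=19 → single-bit error at position 19.

single 19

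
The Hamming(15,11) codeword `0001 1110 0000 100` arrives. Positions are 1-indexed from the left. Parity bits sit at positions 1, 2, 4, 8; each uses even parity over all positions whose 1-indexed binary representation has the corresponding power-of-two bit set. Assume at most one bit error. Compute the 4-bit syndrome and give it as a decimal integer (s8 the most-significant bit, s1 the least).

s1: b1⊕b3⊕b5⊕b7⊕b9⊕b11⊕b13⊕b15 = 0⊕0⊕1⊕1⊕0⊕0⊕1⊕0 = 1
s2: b2⊕b3⊕b6⊕b7⊕b10⊕b11⊕b14⊕b15 = 0⊕0⊕1⊕1⊕0⊕0⊕0⊕0 = 0
s4: b4⊕b5⊕b6⊕b7⊕b12⊕b13⊕b14⊕b15 = 1⊕1⊕1⊕1⊕0⊕1⊕0⊕0 = 1
s8: b8⊕b9⊕b10⊕b11⊕b12⊕b13⊕b14⊕b15 = 0⊕0⊕0⊕0⊕0⊕1⊕0⊕0 = 1
Syndrome (s8...s1) = 1101 → position 13.

13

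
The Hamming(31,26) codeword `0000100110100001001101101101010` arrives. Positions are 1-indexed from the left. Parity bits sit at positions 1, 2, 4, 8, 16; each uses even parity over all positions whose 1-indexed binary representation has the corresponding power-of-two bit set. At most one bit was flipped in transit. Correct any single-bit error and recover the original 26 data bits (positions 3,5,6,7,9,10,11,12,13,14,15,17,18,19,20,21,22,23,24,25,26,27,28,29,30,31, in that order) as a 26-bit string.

s1: b1⊕b3⊕b5⊕b7⊕b9⊕b11⊕b13⊕b15⊕b17⊕b19⊕b21⊕b23⊕b25⊕b27⊕b29⊕b31 = 0⊕0⊕1⊕0⊕1⊕1⊕0⊕0⊕0⊕1⊕0⊕1⊕1⊕0⊕0⊕0 = 0
s2: b2⊕b3⊕b6⊕b7⊕b10⊕b11⊕b14⊕b15⊕b18⊕b19⊕b22⊕b23⊕b26⊕b27⊕b30⊕b31 = 0⊕0⊕0⊕0⊕0⊕1⊕0⊕0⊕0⊕1⊕1⊕1⊕1⊕0⊕1⊕0 = 0
s4: b4⊕b5⊕b6⊕b7⊕b12⊕b13⊕b14⊕b15⊕b20⊕b21⊕b22⊕b23⊕b28⊕b29⊕b30⊕b31 = 0⊕1⊕0⊕0⊕0⊕0⊕0⊕0⊕1⊕0⊕1⊕1⊕1⊕0⊕1⊕0 = 0
s8: b8⊕b9⊕b10⊕b11⊕b12⊕b13⊕b14⊕b15⊕b24⊕b25⊕b26⊕b27⊕b28⊕b29⊕b30⊕b31 = 1⊕1⊕0⊕1⊕0⊕0⊕0⊕0⊕0⊕1⊕1⊕0⊕1⊕0⊕1⊕0 = 1
s16: b16⊕b17⊕b18⊕b19⊕b20⊕b21⊕b22⊕b23⊕b24⊕b25⊕b26⊕b27⊕b28⊕b29⊕b30⊕b31 = 1⊕0⊕0⊕1⊕1⊕0⊕1⊕1⊕0⊕1⊕1⊕0⊕1⊕0⊕1⊕0 = 1
Syndrome (s16...s1) = 11000 → position 24.
Flip bit 24: corrected codeword = 0000100110100001001101111101010
Data bits at positions 3,5,6,7,9,10,11,12,13,14,15,17,18,19,20,21,22,23,24,25,26,27,28,29,30,31: 01001010000001101111101010

01001010000001101111101010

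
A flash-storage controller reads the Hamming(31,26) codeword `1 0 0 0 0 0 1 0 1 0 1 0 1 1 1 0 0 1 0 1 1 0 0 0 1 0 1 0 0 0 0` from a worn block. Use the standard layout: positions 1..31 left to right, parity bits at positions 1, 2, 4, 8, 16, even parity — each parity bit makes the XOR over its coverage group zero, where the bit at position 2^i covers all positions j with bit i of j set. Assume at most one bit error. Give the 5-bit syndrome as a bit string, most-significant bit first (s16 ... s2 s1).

11001

s1: b1⊕b3⊕b5⊕b7⊕b9⊕b11⊕b13⊕b15⊕b17⊕b19⊕b21⊕b23⊕b25⊕b27⊕b29⊕b31 = 1⊕0⊕0⊕1⊕1⊕1⊕1⊕1⊕0⊕0⊕1⊕0⊕1⊕1⊕0⊕0 = 1
s2: b2⊕b3⊕b6⊕b7⊕b10⊕b11⊕b14⊕b15⊕b18⊕b19⊕b22⊕b23⊕b26⊕b27⊕b30⊕b31 = 0⊕0⊕0⊕1⊕0⊕1⊕1⊕1⊕1⊕0⊕0⊕0⊕0⊕1⊕0⊕0 = 0
s4: b4⊕b5⊕b6⊕b7⊕b12⊕b13⊕b14⊕b15⊕b20⊕b21⊕b22⊕b23⊕b28⊕b29⊕b30⊕b31 = 0⊕0⊕0⊕1⊕0⊕1⊕1⊕1⊕1⊕1⊕0⊕0⊕0⊕0⊕0⊕0 = 0
s8: b8⊕b9⊕b10⊕b11⊕b12⊕b13⊕b14⊕b15⊕b24⊕b25⊕b26⊕b27⊕b28⊕b29⊕b30⊕b31 = 0⊕1⊕0⊕1⊕0⊕1⊕1⊕1⊕0⊕1⊕0⊕1⊕0⊕0⊕0⊕0 = 1
s16: b16⊕b17⊕b18⊕b19⊕b20⊕b21⊕b22⊕b23⊕b24⊕b25⊕b26⊕b27⊕b28⊕b29⊕b30⊕b31 = 0⊕0⊕1⊕0⊕1⊕1⊕0⊕0⊕0⊕1⊕0⊕1⊕0⊕0⊕0⊕0 = 1
Syndrome (s16...s1) = 11001 → position 25.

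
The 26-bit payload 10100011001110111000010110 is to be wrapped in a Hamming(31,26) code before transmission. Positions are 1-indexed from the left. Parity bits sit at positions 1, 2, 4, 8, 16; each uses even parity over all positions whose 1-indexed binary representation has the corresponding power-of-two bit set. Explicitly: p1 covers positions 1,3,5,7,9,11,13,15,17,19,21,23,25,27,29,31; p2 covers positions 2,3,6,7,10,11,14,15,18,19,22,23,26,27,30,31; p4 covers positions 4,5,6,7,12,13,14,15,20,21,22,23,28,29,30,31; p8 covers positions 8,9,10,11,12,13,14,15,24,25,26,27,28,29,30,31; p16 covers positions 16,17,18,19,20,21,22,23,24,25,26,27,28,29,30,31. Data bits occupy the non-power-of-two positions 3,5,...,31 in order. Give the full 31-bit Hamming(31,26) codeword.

Place data bits at non-power-of-two positions: b3=1, b5=0, b6=1, b7=0, b9=0, b10=0, b11=1, b12=1, b13=0, b14=0, b15=1, b17=1, b18=1, b19=0, b20=1, b21=1, b22=1, b23=0, b24=0, b25=0, b26=0, b27=1, b28=0, b29=1, b30=1, b31=0.
p1 = XOR of data positions {3,5,7,9,11,13,15,17,19,21,23,25,27,29,31} = 1⊕0⊕0⊕0⊕1⊕0⊕1⊕1⊕0⊕1⊕0⊕0⊕1⊕1⊕0 = 1
p2 = XOR of data positions {3,6,7,10,11,14,15,18,19,22,23,26,27,30,31} = 1⊕1⊕0⊕0⊕1⊕0⊕1⊕1⊕0⊕1⊕0⊕0⊕1⊕1⊕0 = 0
p4 = XOR of data positions {5,6,7,12,13,14,15,20,21,22,23,28,29,30,31} = 0⊕1⊕0⊕1⊕0⊕0⊕1⊕1⊕1⊕1⊕0⊕0⊕1⊕1⊕0 = 0
p8 = XOR of data positions {9,10,11,12,13,14,15,24,25,26,27,28,29,30,31} = 0⊕0⊕1⊕1⊕0⊕0⊕1⊕0⊕0⊕0⊕1⊕0⊕1⊕1⊕0 = 0
p16 = XOR of data positions {17,18,19,20,21,22,23,24,25,26,27,28,29,30,31} = 1⊕1⊕0⊕1⊕1⊕1⊕0⊕0⊕0⊕0⊕1⊕0⊕1⊕1⊕0 = 0
Codeword b1..b31 = 1010010000110010110111000010110

1010010000110010110111000010110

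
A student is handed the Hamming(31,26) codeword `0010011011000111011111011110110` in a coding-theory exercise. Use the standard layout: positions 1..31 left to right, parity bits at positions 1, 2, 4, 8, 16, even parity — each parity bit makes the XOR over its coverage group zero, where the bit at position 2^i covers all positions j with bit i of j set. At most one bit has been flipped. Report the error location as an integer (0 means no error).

s1: b1⊕b3⊕b5⊕b7⊕b9⊕b11⊕b13⊕b15⊕b17⊕b19⊕b21⊕b23⊕b25⊕b27⊕b29⊕b31 = 0⊕1⊕0⊕1⊕1⊕0⊕0⊕1⊕0⊕1⊕1⊕0⊕1⊕1⊕1⊕0 = 1
s2: b2⊕b3⊕b6⊕b7⊕b10⊕b11⊕b14⊕b15⊕b18⊕b19⊕b22⊕b23⊕b26⊕b27⊕b30⊕b31 = 0⊕1⊕1⊕1⊕1⊕0⊕1⊕1⊕1⊕1⊕1⊕0⊕1⊕1⊕1⊕0 = 0
s4: b4⊕b5⊕b6⊕b7⊕b12⊕b13⊕b14⊕b15⊕b20⊕b21⊕b22⊕b23⊕b28⊕b29⊕b30⊕b31 = 0⊕0⊕1⊕1⊕0⊕0⊕1⊕1⊕1⊕1⊕1⊕0⊕0⊕1⊕1⊕0 = 1
s8: b8⊕b9⊕b10⊕b11⊕b12⊕b13⊕b14⊕b15⊕b24⊕b25⊕b26⊕b27⊕b28⊕b29⊕b30⊕b31 = 0⊕1⊕1⊕0⊕0⊕0⊕1⊕1⊕1⊕1⊕1⊕1⊕0⊕1⊕1⊕0 = 0
s16: b16⊕b17⊕b18⊕b19⊕b20⊕b21⊕b22⊕b23⊕b24⊕b25⊕b26⊕b27⊕b28⊕b29⊕b30⊕b31 = 1⊕0⊕1⊕1⊕1⊕1⊕1⊕0⊕1⊕1⊕1⊕1⊕0⊕1⊕1⊕0 = 0
Syndrome (s16...s1) = 00101 → position 5.

5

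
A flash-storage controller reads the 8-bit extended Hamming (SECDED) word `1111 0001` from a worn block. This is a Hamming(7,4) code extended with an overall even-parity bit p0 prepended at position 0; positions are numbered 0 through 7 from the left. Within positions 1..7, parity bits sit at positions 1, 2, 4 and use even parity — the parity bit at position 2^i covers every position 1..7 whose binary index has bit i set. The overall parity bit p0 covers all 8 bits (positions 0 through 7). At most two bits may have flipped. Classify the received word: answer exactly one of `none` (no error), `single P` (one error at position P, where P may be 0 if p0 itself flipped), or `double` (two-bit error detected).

s1: b1⊕b3⊕b5⊕b7 = 1⊕1⊕0⊕1 = 1
s2: b2⊕b3⊕b6⊕b7 = 1⊕1⊕0⊕1 = 1
s4: b4⊕b5⊕b6⊕b7 = 0⊕0⊕0⊕1 = 1
Syndrome (s4...s1) = 111 → position 7.
Overall parity (XOR of all 8 bits, including p0): 1⊕1⊕1⊕1⊕0⊕0⊕0⊕1 = 1
Overall=1, syndrome position=7 → single-bit error at position 7.

single 7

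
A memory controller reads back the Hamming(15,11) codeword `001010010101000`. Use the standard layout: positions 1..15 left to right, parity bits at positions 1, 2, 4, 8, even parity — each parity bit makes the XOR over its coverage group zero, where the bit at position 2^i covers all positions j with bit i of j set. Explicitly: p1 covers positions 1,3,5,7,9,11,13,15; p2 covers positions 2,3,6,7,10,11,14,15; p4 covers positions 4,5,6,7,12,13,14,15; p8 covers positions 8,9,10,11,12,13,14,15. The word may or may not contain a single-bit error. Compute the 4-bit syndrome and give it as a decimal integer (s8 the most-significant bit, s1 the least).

8

s1: b1⊕b3⊕b5⊕b7⊕b9⊕b11⊕b13⊕b15 = 0⊕1⊕1⊕0⊕0⊕0⊕0⊕0 = 0
s2: b2⊕b3⊕b6⊕b7⊕b10⊕b11⊕b14⊕b15 = 0⊕1⊕0⊕0⊕1⊕0⊕0⊕0 = 0
s4: b4⊕b5⊕b6⊕b7⊕b12⊕b13⊕b14⊕b15 = 0⊕1⊕0⊕0⊕1⊕0⊕0⊕0 = 0
s8: b8⊕b9⊕b10⊕b11⊕b12⊕b13⊕b14⊕b15 = 1⊕0⊕1⊕0⊕1⊕0⊕0⊕0 = 1
Syndrome (s8...s1) = 1000 → position 8.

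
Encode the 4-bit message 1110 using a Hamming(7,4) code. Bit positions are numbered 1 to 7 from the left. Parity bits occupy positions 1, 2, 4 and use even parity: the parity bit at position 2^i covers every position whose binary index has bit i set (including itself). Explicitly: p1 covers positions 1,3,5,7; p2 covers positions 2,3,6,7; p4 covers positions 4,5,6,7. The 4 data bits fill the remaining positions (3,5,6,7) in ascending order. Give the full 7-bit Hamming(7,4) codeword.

Place data bits at non-power-of-two positions: b3=1, b5=1, b6=1, b7=0.
p1 = XOR of data positions {3,5,7} = 1⊕1⊕0 = 0
p2 = XOR of data positions {3,6,7} = 1⊕1⊕0 = 0
p4 = XOR of data positions {5,6,7} = 1⊕1⊕0 = 0
Codeword b1..b7 = 0010110

0010110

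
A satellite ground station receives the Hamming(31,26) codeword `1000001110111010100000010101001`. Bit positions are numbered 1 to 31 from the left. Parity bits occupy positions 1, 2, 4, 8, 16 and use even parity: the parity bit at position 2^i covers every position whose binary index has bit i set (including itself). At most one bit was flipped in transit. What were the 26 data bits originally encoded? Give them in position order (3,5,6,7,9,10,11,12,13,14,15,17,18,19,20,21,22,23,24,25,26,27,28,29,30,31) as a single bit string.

00011011101110000010101001

s1: b1⊕b3⊕b5⊕b7⊕b9⊕b11⊕b13⊕b15⊕b17⊕b19⊕b21⊕b23⊕b25⊕b27⊕b29⊕b31 = 1⊕0⊕0⊕1⊕1⊕1⊕1⊕1⊕1⊕0⊕0⊕0⊕0⊕0⊕0⊕1 = 0
s2: b2⊕b3⊕b6⊕b7⊕b10⊕b11⊕b14⊕b15⊕b18⊕b19⊕b22⊕b23⊕b26⊕b27⊕b30⊕b31 = 0⊕0⊕0⊕1⊕0⊕1⊕0⊕1⊕0⊕0⊕0⊕0⊕1⊕0⊕0⊕1 = 1
s4: b4⊕b5⊕b6⊕b7⊕b12⊕b13⊕b14⊕b15⊕b20⊕b21⊕b22⊕b23⊕b28⊕b29⊕b30⊕b31 = 0⊕0⊕0⊕1⊕1⊕1⊕0⊕1⊕0⊕0⊕0⊕0⊕1⊕0⊕0⊕1 = 0
s8: b8⊕b9⊕b10⊕b11⊕b12⊕b13⊕b14⊕b15⊕b24⊕b25⊕b26⊕b27⊕b28⊕b29⊕b30⊕b31 = 1⊕1⊕0⊕1⊕1⊕1⊕0⊕1⊕1⊕0⊕1⊕0⊕1⊕0⊕0⊕1 = 0
s16: b16⊕b17⊕b18⊕b19⊕b20⊕b21⊕b22⊕b23⊕b24⊕b25⊕b26⊕b27⊕b28⊕b29⊕b30⊕b31 = 0⊕1⊕0⊕0⊕0⊕0⊕0⊕0⊕1⊕0⊕1⊕0⊕1⊕0⊕0⊕1 = 1
Syndrome (s16...s1) = 10010 → position 18.
Flip bit 18: corrected codeword = 1000001110111010110000010101001
Data bits at positions 3,5,6,7,9,10,11,12,13,14,15,17,18,19,20,21,22,23,24,25,26,27,28,29,30,31: 00011011101110000010101001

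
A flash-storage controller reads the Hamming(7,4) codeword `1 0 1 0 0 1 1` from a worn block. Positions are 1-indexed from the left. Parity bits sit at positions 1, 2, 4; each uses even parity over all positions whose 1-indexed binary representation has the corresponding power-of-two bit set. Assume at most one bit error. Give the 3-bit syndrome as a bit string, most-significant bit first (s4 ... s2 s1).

s1: b1⊕b3⊕b5⊕b7 = 1⊕1⊕0⊕1 = 1
s2: b2⊕b3⊕b6⊕b7 = 0⊕1⊕1⊕1 = 1
s4: b4⊕b5⊕b6⊕b7 = 0⊕0⊕1⊕1 = 0
Syndrome (s4...s1) = 011 → position 3.

011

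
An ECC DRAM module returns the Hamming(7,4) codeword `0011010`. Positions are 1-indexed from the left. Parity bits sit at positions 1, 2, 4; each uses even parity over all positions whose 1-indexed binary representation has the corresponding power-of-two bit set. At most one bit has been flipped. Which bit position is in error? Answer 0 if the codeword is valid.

s1: b1⊕b3⊕b5⊕b7 = 0⊕1⊕0⊕0 = 1
s2: b2⊕b3⊕b6⊕b7 = 0⊕1⊕1⊕0 = 0
s4: b4⊕b5⊕b6⊕b7 = 1⊕0⊕1⊕0 = 0
Syndrome (s4...s1) = 001 → position 1.

1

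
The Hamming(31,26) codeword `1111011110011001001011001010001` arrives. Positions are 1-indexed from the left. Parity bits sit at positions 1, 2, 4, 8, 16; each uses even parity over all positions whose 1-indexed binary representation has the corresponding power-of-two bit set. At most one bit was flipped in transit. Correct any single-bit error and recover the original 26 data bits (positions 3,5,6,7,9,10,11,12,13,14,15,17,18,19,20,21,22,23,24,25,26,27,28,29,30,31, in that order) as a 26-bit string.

10111001100001011011010001

s1: b1⊕b3⊕b5⊕b7⊕b9⊕b11⊕b13⊕b15⊕b17⊕b19⊕b21⊕b23⊕b25⊕b27⊕b29⊕b31 = 1⊕1⊕0⊕1⊕1⊕0⊕1⊕0⊕0⊕1⊕1⊕0⊕1⊕1⊕0⊕1 = 0
s2: b2⊕b3⊕b6⊕b7⊕b10⊕b11⊕b14⊕b15⊕b18⊕b19⊕b22⊕b23⊕b26⊕b27⊕b30⊕b31 = 1⊕1⊕1⊕1⊕0⊕0⊕0⊕0⊕0⊕1⊕1⊕0⊕0⊕1⊕0⊕1 = 0
s4: b4⊕b5⊕b6⊕b7⊕b12⊕b13⊕b14⊕b15⊕b20⊕b21⊕b22⊕b23⊕b28⊕b29⊕b30⊕b31 = 1⊕0⊕1⊕1⊕1⊕1⊕0⊕0⊕0⊕1⊕1⊕0⊕0⊕0⊕0⊕1 = 0
s8: b8⊕b9⊕b10⊕b11⊕b12⊕b13⊕b14⊕b15⊕b24⊕b25⊕b26⊕b27⊕b28⊕b29⊕b30⊕b31 = 1⊕1⊕0⊕0⊕1⊕1⊕0⊕0⊕0⊕1⊕0⊕1⊕0⊕0⊕0⊕1 = 1
s16: b16⊕b17⊕b18⊕b19⊕b20⊕b21⊕b22⊕b23⊕b24⊕b25⊕b26⊕b27⊕b28⊕b29⊕b30⊕b31 = 1⊕0⊕0⊕1⊕0⊕1⊕1⊕0⊕0⊕1⊕0⊕1⊕0⊕0⊕0⊕1 = 1
Syndrome (s16...s1) = 11000 → position 24.
Flip bit 24: corrected codeword = 1111011110011001001011011010001
Data bits at positions 3,5,6,7,9,10,11,12,13,14,15,17,18,19,20,21,22,23,24,25,26,27,28,29,30,31: 10111001100001011011010001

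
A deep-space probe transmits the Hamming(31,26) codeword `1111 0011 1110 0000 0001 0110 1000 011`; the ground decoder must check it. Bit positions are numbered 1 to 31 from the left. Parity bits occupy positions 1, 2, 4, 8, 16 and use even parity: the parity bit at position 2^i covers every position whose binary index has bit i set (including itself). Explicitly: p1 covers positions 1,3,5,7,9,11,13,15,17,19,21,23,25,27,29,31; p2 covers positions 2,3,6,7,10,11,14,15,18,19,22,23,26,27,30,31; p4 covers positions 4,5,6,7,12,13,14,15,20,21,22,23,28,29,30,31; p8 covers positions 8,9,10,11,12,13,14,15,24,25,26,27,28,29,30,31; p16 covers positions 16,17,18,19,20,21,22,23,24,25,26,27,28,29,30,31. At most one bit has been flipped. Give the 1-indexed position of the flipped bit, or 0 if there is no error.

s1: b1⊕b3⊕b5⊕b7⊕b9⊕b11⊕b13⊕b15⊕b17⊕b19⊕b21⊕b23⊕b25⊕b27⊕b29⊕b31 = 1⊕1⊕0⊕1⊕1⊕1⊕0⊕0⊕0⊕0⊕0⊕1⊕1⊕0⊕0⊕1 = 0
s2: b2⊕b3⊕b6⊕b7⊕b10⊕b11⊕b14⊕b15⊕b18⊕b19⊕b22⊕b23⊕b26⊕b27⊕b30⊕b31 = 1⊕1⊕0⊕1⊕1⊕1⊕0⊕0⊕0⊕0⊕1⊕1⊕0⊕0⊕1⊕1 = 1
s4: b4⊕b5⊕b6⊕b7⊕b12⊕b13⊕b14⊕b15⊕b20⊕b21⊕b22⊕b23⊕b28⊕b29⊕b30⊕b31 = 1⊕0⊕0⊕1⊕0⊕0⊕0⊕0⊕1⊕0⊕1⊕1⊕0⊕0⊕1⊕1 = 1
s8: b8⊕b9⊕b10⊕b11⊕b12⊕b13⊕b14⊕b15⊕b24⊕b25⊕b26⊕b27⊕b28⊕b29⊕b30⊕b31 = 1⊕1⊕1⊕1⊕0⊕0⊕0⊕0⊕0⊕1⊕0⊕0⊕0⊕0⊕1⊕1 = 1
s16: b16⊕b17⊕b18⊕b19⊕b20⊕b21⊕b22⊕b23⊕b24⊕b25⊕b26⊕b27⊕b28⊕b29⊕b30⊕b31 = 0⊕0⊕0⊕0⊕1⊕0⊕1⊕1⊕0⊕1⊕0⊕0⊕0⊕0⊕1⊕1 = 0
Syndrome (s16...s1) = 01110 → position 14.

14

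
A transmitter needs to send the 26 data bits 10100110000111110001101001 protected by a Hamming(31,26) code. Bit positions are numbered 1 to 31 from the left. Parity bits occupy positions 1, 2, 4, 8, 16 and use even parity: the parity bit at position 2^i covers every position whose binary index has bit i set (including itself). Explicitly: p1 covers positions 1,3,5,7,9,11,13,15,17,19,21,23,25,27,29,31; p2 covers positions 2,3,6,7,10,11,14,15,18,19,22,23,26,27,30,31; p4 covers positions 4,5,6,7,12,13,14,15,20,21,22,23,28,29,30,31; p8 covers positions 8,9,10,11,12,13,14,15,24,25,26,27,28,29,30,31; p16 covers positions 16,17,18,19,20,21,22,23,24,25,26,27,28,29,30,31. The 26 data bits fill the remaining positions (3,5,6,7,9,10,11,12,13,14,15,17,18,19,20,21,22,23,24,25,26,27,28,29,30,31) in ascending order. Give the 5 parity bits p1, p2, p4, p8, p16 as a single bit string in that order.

Place data bits at non-power-of-two positions: b3=1, b5=0, b6=1, b7=0, b9=0, b10=1, b11=1, b12=0, b13=0, b14=0, b15=0, b17=1, b18=1, b19=1, b20=1, b21=1, b22=0, b23=0, b24=0, b25=1, b26=1, b27=0, b28=1, b29=0, b30=0, b31=1.
p1 = XOR of data positions {3,5,7,9,11,13,15,17,19,21,23,25,27,29,31} = 1⊕0⊕0⊕0⊕1⊕0⊕0⊕1⊕1⊕1⊕0⊕1⊕0⊕0⊕1 = 1
p2 = XOR of data positions {3,6,7,10,11,14,15,18,19,22,23,26,27,30,31} = 1⊕1⊕0⊕1⊕1⊕0⊕0⊕1⊕1⊕0⊕0⊕1⊕0⊕0⊕1 = 0
p4 = XOR of data positions {5,6,7,12,13,14,15,20,21,22,23,28,29,30,31} = 0⊕1⊕0⊕0⊕0⊕0⊕0⊕1⊕1⊕0⊕0⊕1⊕0⊕0⊕1 = 1
p8 = XOR of data positions {9,10,11,12,13,14,15,24,25,26,27,28,29,30,31} = 0⊕1⊕1⊕0⊕0⊕0⊕0⊕0⊕1⊕1⊕0⊕1⊕0⊕0⊕1 = 0
p16 = XOR of data positions {17,18,19,20,21,22,23,24,25,26,27,28,29,30,31} = 1⊕1⊕1⊕1⊕1⊕0⊕0⊕0⊕1⊕1⊕0⊕1⊕0⊕0⊕1 = 1
Parity bits p1,p2,p4,p8,p16 = 10101

10101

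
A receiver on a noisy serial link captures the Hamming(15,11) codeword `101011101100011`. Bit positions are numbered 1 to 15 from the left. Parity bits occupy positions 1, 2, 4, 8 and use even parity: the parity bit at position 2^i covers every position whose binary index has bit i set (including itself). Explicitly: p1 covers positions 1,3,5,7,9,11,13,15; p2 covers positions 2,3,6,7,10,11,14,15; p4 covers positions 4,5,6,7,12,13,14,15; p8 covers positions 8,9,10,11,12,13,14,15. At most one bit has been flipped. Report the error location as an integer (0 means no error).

4

s1: b1⊕b3⊕b5⊕b7⊕b9⊕b11⊕b13⊕b15 = 1⊕1⊕1⊕1⊕1⊕0⊕0⊕1 = 0
s2: b2⊕b3⊕b6⊕b7⊕b10⊕b11⊕b14⊕b15 = 0⊕1⊕1⊕1⊕1⊕0⊕1⊕1 = 0
s4: b4⊕b5⊕b6⊕b7⊕b12⊕b13⊕b14⊕b15 = 0⊕1⊕1⊕1⊕0⊕0⊕1⊕1 = 1
s8: b8⊕b9⊕b10⊕b11⊕b12⊕b13⊕b14⊕b15 = 0⊕1⊕1⊕0⊕0⊕0⊕1⊕1 = 0
Syndrome (s8...s1) = 0100 → position 4.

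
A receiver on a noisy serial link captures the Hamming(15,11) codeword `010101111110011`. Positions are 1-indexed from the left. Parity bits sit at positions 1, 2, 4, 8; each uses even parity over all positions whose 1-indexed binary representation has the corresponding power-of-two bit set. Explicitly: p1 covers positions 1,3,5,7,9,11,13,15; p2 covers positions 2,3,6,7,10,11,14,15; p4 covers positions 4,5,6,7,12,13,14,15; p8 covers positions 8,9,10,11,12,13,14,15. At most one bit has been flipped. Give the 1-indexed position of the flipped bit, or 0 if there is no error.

s1: b1⊕b3⊕b5⊕b7⊕b9⊕b11⊕b13⊕b15 = 0⊕0⊕0⊕1⊕1⊕1⊕0⊕1 = 0
s2: b2⊕b3⊕b6⊕b7⊕b10⊕b11⊕b14⊕b15 = 1⊕0⊕1⊕1⊕1⊕1⊕1⊕1 = 1
s4: b4⊕b5⊕b6⊕b7⊕b12⊕b13⊕b14⊕b15 = 1⊕0⊕1⊕1⊕0⊕0⊕1⊕1 = 1
s8: b8⊕b9⊕b10⊕b11⊕b12⊕b13⊕b14⊕b15 = 1⊕1⊕1⊕1⊕0⊕0⊕1⊕1 = 0
Syndrome (s8...s1) = 0110 → position 6.

6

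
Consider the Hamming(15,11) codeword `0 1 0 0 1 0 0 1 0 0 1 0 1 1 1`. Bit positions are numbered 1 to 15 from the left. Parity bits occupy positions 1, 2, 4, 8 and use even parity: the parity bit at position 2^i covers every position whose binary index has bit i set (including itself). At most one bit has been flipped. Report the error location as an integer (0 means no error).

8

s1: b1⊕b3⊕b5⊕b7⊕b9⊕b11⊕b13⊕b15 = 0⊕0⊕1⊕0⊕0⊕1⊕1⊕1 = 0
s2: b2⊕b3⊕b6⊕b7⊕b10⊕b11⊕b14⊕b15 = 1⊕0⊕0⊕0⊕0⊕1⊕1⊕1 = 0
s4: b4⊕b5⊕b6⊕b7⊕b12⊕b13⊕b14⊕b15 = 0⊕1⊕0⊕0⊕0⊕1⊕1⊕1 = 0
s8: b8⊕b9⊕b10⊕b11⊕b12⊕b13⊕b14⊕b15 = 1⊕0⊕0⊕1⊕0⊕1⊕1⊕1 = 1
Syndrome (s8...s1) = 1000 → position 8.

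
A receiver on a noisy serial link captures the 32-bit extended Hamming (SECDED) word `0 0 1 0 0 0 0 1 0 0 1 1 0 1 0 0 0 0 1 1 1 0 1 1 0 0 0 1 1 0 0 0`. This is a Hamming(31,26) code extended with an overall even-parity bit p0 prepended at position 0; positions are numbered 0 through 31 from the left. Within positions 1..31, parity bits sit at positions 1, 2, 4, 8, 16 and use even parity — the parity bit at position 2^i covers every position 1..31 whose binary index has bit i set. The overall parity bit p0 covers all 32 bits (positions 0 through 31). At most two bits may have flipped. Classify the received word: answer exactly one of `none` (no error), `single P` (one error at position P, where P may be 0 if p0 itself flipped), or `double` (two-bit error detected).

double

s1: b1⊕b3⊕b5⊕b7⊕b9⊕b11⊕b13⊕b15⊕b17⊕b19⊕b21⊕b23⊕b25⊕b27⊕b29⊕b31 = 0⊕0⊕0⊕1⊕0⊕1⊕1⊕0⊕0⊕1⊕0⊕1⊕0⊕1⊕0⊕0 = 0
s2: b2⊕b3⊕b6⊕b7⊕b10⊕b11⊕b14⊕b15⊕b18⊕b19⊕b22⊕b23⊕b26⊕b27⊕b30⊕b31 = 1⊕0⊕0⊕1⊕1⊕1⊕0⊕0⊕1⊕1⊕1⊕1⊕0⊕1⊕0⊕0 = 1
s4: b4⊕b5⊕b6⊕b7⊕b12⊕b13⊕b14⊕b15⊕b20⊕b21⊕b22⊕b23⊕b28⊕b29⊕b30⊕b31 = 0⊕0⊕0⊕1⊕0⊕1⊕0⊕0⊕1⊕0⊕1⊕1⊕1⊕0⊕0⊕0 = 0
s8: b8⊕b9⊕b10⊕b11⊕b12⊕b13⊕b14⊕b15⊕b24⊕b25⊕b26⊕b27⊕b28⊕b29⊕b30⊕b31 = 0⊕0⊕1⊕1⊕0⊕1⊕0⊕0⊕0⊕0⊕0⊕1⊕1⊕0⊕0⊕0 = 1
s16: b16⊕b17⊕b18⊕b19⊕b20⊕b21⊕b22⊕b23⊕b24⊕b25⊕b26⊕b27⊕b28⊕b29⊕b30⊕b31 = 0⊕0⊕1⊕1⊕1⊕0⊕1⊕1⊕0⊕0⊕0⊕1⊕1⊕0⊕0⊕0 = 1
Syndrome (s16...s1) = 11010 → position 26.
Overall parity (XOR of all 32 bits, including p0): 0⊕0⊕1⊕0⊕0⊕0⊕0⊕1⊕0⊕0⊕1⊕1⊕0⊕1⊕0⊕0⊕0⊕0⊕1⊕1⊕1⊕0⊕1⊕1⊕0⊕0⊕0⊕1⊕1⊕0⊕0⊕0 = 0
Overall=0, syndrome position=26 → double-bit error detected (uncorrectable).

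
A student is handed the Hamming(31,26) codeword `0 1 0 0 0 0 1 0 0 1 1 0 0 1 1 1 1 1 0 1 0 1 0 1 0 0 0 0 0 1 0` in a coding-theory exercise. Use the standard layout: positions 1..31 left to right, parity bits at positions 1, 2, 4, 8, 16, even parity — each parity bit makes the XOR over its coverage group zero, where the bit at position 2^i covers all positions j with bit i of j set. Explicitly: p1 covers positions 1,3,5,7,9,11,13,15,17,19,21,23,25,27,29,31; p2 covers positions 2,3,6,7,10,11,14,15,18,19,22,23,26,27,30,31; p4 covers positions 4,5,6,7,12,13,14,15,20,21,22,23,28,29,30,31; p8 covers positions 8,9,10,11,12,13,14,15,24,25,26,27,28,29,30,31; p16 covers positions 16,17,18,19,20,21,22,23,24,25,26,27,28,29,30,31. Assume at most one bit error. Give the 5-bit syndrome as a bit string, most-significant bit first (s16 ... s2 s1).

10010

s1: b1⊕b3⊕b5⊕b7⊕b9⊕b11⊕b13⊕b15⊕b17⊕b19⊕b21⊕b23⊕b25⊕b27⊕b29⊕b31 = 0⊕0⊕0⊕1⊕0⊕1⊕0⊕1⊕1⊕0⊕0⊕0⊕0⊕0⊕0⊕0 = 0
s2: b2⊕b3⊕b6⊕b7⊕b10⊕b11⊕b14⊕b15⊕b18⊕b19⊕b22⊕b23⊕b26⊕b27⊕b30⊕b31 = 1⊕0⊕0⊕1⊕1⊕1⊕1⊕1⊕1⊕0⊕1⊕0⊕0⊕0⊕1⊕0 = 1
s4: b4⊕b5⊕b6⊕b7⊕b12⊕b13⊕b14⊕b15⊕b20⊕b21⊕b22⊕b23⊕b28⊕b29⊕b30⊕b31 = 0⊕0⊕0⊕1⊕0⊕0⊕1⊕1⊕1⊕0⊕1⊕0⊕0⊕0⊕1⊕0 = 0
s8: b8⊕b9⊕b10⊕b11⊕b12⊕b13⊕b14⊕b15⊕b24⊕b25⊕b26⊕b27⊕b28⊕b29⊕b30⊕b31 = 0⊕0⊕1⊕1⊕0⊕0⊕1⊕1⊕1⊕0⊕0⊕0⊕0⊕0⊕1⊕0 = 0
s16: b16⊕b17⊕b18⊕b19⊕b20⊕b21⊕b22⊕b23⊕b24⊕b25⊕b26⊕b27⊕b28⊕b29⊕b30⊕b31 = 1⊕1⊕1⊕0⊕1⊕0⊕1⊕0⊕1⊕0⊕0⊕0⊕0⊕0⊕1⊕0 = 1
Syndrome (s16...s1) = 10010 → position 18.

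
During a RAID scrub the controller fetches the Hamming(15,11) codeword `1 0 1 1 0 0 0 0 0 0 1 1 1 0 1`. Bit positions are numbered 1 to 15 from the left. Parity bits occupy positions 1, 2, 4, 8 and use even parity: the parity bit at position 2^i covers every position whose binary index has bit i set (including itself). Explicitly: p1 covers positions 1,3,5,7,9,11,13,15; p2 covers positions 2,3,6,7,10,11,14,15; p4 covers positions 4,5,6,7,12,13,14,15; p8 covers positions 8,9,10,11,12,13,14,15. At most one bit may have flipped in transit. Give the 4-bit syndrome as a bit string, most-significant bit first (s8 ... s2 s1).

s1: b1⊕b3⊕b5⊕b7⊕b9⊕b11⊕b13⊕b15 = 1⊕1⊕0⊕0⊕0⊕1⊕1⊕1 = 1
s2: b2⊕b3⊕b6⊕b7⊕b10⊕b11⊕b14⊕b15 = 0⊕1⊕0⊕0⊕0⊕1⊕0⊕1 = 1
s4: b4⊕b5⊕b6⊕b7⊕b12⊕b13⊕b14⊕b15 = 1⊕0⊕0⊕0⊕1⊕1⊕0⊕1 = 0
s8: b8⊕b9⊕b10⊕b11⊕b12⊕b13⊕b14⊕b15 = 0⊕0⊕0⊕1⊕1⊕1⊕0⊕1 = 0
Syndrome (s8...s1) = 0011 → position 3.

0011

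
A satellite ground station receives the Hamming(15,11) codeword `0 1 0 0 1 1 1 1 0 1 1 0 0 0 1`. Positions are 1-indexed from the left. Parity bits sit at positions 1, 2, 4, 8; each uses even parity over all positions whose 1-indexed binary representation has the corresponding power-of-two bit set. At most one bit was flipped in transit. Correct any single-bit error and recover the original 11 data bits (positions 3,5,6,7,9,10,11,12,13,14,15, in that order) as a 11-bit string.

s1: b1⊕b3⊕b5⊕b7⊕b9⊕b11⊕b13⊕b15 = 0⊕0⊕1⊕1⊕0⊕1⊕0⊕1 = 0
s2: b2⊕b3⊕b6⊕b7⊕b10⊕b11⊕b14⊕b15 = 1⊕0⊕1⊕1⊕1⊕1⊕0⊕1 = 0
s4: b4⊕b5⊕b6⊕b7⊕b12⊕b13⊕b14⊕b15 = 0⊕1⊕1⊕1⊕0⊕0⊕0⊕1 = 0
s8: b8⊕b9⊕b10⊕b11⊕b12⊕b13⊕b14⊕b15 = 1⊕0⊕1⊕1⊕0⊕0⊕0⊕1 = 0
Syndrome (s8...s1) = 0000 → position 0 (no error).
No correction needed.
Data bits at positions 3,5,6,7,9,10,11,12,13,14,15: 01110110001

01110110001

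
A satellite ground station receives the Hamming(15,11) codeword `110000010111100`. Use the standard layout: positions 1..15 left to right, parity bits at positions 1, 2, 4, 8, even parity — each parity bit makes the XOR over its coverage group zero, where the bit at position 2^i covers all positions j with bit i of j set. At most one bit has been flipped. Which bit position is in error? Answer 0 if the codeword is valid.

s1: b1⊕b3⊕b5⊕b7⊕b9⊕b11⊕b13⊕b15 = 1⊕0⊕0⊕0⊕0⊕1⊕1⊕0 = 1
s2: b2⊕b3⊕b6⊕b7⊕b10⊕b11⊕b14⊕b15 = 1⊕0⊕0⊕0⊕1⊕1⊕0⊕0 = 1
s4: b4⊕b5⊕b6⊕b7⊕b12⊕b13⊕b14⊕b15 = 0⊕0⊕0⊕0⊕1⊕1⊕0⊕0 = 0
s8: b8⊕b9⊕b10⊕b11⊕b12⊕b13⊕b14⊕b15 = 1⊕0⊕1⊕1⊕1⊕1⊕0⊕0 = 1
Syndrome (s8...s1) = 1011 → position 11.

11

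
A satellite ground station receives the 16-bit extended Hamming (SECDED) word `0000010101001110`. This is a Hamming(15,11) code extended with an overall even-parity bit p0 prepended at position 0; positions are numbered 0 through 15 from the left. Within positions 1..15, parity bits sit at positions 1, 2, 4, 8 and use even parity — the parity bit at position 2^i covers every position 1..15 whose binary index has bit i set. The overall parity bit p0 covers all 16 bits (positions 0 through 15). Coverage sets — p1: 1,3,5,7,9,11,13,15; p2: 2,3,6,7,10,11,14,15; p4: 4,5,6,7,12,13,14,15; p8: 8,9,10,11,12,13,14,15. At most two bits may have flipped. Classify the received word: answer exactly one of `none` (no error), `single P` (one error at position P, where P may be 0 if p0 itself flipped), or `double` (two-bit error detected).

s1: b1⊕b3⊕b5⊕b7⊕b9⊕b11⊕b13⊕b15 = 0⊕0⊕1⊕1⊕1⊕0⊕1⊕0 = 0
s2: b2⊕b3⊕b6⊕b7⊕b10⊕b11⊕b14⊕b15 = 0⊕0⊕0⊕1⊕0⊕0⊕1⊕0 = 0
s4: b4⊕b5⊕b6⊕b7⊕b12⊕b13⊕b14⊕b15 = 0⊕1⊕0⊕1⊕1⊕1⊕1⊕0 = 1
s8: b8⊕b9⊕b10⊕b11⊕b12⊕b13⊕b14⊕b15 = 0⊕1⊕0⊕0⊕1⊕1⊕1⊕0 = 0
Syndrome (s8...s1) = 0100 → position 4.
Overall parity (XOR of all 16 bits, including p0): 0⊕0⊕0⊕0⊕0⊕1⊕0⊕1⊕0⊕1⊕0⊕0⊕1⊕1⊕1⊕0 = 0
Overall=0, syndrome position=4 → double-bit error detected (uncorrectable).

double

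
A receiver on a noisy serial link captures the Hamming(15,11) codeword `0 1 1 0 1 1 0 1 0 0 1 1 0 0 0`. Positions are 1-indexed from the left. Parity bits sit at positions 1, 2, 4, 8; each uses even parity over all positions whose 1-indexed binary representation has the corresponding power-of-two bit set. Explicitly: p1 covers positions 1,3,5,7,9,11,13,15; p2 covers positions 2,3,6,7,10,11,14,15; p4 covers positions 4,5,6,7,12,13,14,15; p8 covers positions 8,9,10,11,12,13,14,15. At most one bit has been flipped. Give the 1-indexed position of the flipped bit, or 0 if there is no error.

s1: b1⊕b3⊕b5⊕b7⊕b9⊕b11⊕b13⊕b15 = 0⊕1⊕1⊕0⊕0⊕1⊕0⊕0 = 1
s2: b2⊕b3⊕b6⊕b7⊕b10⊕b11⊕b14⊕b15 = 1⊕1⊕1⊕0⊕0⊕1⊕0⊕0 = 0
s4: b4⊕b5⊕b6⊕b7⊕b12⊕b13⊕b14⊕b15 = 0⊕1⊕1⊕0⊕1⊕0⊕0⊕0 = 1
s8: b8⊕b9⊕b10⊕b11⊕b12⊕b13⊕b14⊕b15 = 1⊕0⊕0⊕1⊕1⊕0⊕0⊕0 = 1
Syndrome (s8...s1) = 1101 → position 13.

13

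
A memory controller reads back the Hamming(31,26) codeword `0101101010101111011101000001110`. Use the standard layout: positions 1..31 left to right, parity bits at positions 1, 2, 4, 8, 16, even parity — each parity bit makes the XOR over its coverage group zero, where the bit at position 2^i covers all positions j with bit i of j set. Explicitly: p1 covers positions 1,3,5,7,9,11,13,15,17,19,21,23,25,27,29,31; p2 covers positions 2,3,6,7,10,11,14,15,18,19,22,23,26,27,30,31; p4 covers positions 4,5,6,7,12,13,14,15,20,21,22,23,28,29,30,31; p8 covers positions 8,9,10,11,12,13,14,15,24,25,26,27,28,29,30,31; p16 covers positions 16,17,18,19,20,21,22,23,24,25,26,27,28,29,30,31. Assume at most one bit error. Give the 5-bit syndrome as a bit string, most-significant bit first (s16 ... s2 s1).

s1: b1⊕b3⊕b5⊕b7⊕b9⊕b11⊕b13⊕b15⊕b17⊕b19⊕b21⊕b23⊕b25⊕b27⊕b29⊕b31 = 0⊕0⊕1⊕1⊕1⊕1⊕1⊕1⊕0⊕1⊕0⊕0⊕0⊕0⊕1⊕0 = 0
s2: b2⊕b3⊕b6⊕b7⊕b10⊕b11⊕b14⊕b15⊕b18⊕b19⊕b22⊕b23⊕b26⊕b27⊕b30⊕b31 = 1⊕0⊕0⊕1⊕0⊕1⊕1⊕1⊕1⊕1⊕1⊕0⊕0⊕0⊕1⊕0 = 1
s4: b4⊕b5⊕b6⊕b7⊕b12⊕b13⊕b14⊕b15⊕b20⊕b21⊕b22⊕b23⊕b28⊕b29⊕b30⊕b31 = 1⊕1⊕0⊕1⊕0⊕1⊕1⊕1⊕1⊕0⊕1⊕0⊕1⊕1⊕1⊕0 = 1
s8: b8⊕b9⊕b10⊕b11⊕b12⊕b13⊕b14⊕b15⊕b24⊕b25⊕b26⊕b27⊕b28⊕b29⊕b30⊕b31 = 0⊕1⊕0⊕1⊕0⊕1⊕1⊕1⊕0⊕0⊕0⊕0⊕1⊕1⊕1⊕0 = 0
s16: b16⊕b17⊕b18⊕b19⊕b20⊕b21⊕b22⊕b23⊕b24⊕b25⊕b26⊕b27⊕b28⊕b29⊕b30⊕b31 = 1⊕0⊕1⊕1⊕1⊕0⊕1⊕0⊕0⊕0⊕0⊕0⊕1⊕1⊕1⊕0 = 0
Syndrome (s16...s1) = 00110 → position 6.

00110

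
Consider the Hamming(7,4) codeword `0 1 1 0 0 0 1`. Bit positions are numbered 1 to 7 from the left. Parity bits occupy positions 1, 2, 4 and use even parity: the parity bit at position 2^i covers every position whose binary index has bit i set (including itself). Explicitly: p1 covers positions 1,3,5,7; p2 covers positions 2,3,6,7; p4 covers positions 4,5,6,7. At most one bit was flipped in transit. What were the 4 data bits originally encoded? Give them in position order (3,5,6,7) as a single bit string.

s1: b1⊕b3⊕b5⊕b7 = 0⊕1⊕0⊕1 = 0
s2: b2⊕b3⊕b6⊕b7 = 1⊕1⊕0⊕1 = 1
s4: b4⊕b5⊕b6⊕b7 = 0⊕0⊕0⊕1 = 1
Syndrome (s4...s1) = 110 → position 6.
Flip bit 6: corrected codeword = 0110011
Data bits at positions 3,5,6,7: 1011

1011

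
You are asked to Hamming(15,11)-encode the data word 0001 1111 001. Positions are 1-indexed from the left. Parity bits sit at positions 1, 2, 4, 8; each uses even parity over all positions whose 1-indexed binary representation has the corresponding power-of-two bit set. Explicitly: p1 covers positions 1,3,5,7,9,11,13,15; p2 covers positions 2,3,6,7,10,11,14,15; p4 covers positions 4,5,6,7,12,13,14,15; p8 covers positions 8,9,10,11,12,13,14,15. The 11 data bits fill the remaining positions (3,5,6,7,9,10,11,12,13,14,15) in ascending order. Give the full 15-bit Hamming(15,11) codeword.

000100111111001

Place data bits at non-power-of-two positions: b3=0, b5=0, b6=0, b7=1, b9=1, b10=1, b11=1, b12=1, b13=0, b14=0, b15=1.
p1 = XOR of data positions {3,5,7,9,11,13,15} = 0⊕0⊕1⊕1⊕1⊕0⊕1 = 0
p2 = XOR of data positions {3,6,7,10,11,14,15} = 0⊕0⊕1⊕1⊕1⊕0⊕1 = 0
p4 = XOR of data positions {5,6,7,12,13,14,15} = 0⊕0⊕1⊕1⊕0⊕0⊕1 = 1
p8 = XOR of data positions {9,10,11,12,13,14,15} = 1⊕1⊕1⊕1⊕0⊕0⊕1 = 1
Codeword b1..b15 = 000100111111001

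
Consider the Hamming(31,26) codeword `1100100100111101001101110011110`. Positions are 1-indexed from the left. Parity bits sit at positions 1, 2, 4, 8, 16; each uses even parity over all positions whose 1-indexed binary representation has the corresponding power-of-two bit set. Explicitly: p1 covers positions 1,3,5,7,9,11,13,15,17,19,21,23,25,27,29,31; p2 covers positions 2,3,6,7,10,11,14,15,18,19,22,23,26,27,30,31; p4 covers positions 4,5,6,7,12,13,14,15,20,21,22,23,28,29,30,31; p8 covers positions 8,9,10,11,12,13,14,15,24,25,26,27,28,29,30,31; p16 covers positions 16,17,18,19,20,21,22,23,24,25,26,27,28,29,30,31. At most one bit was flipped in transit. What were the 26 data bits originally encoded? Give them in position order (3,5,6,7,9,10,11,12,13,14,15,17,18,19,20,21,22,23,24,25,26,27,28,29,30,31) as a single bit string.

01000011110001101110011110

s1: b1⊕b3⊕b5⊕b7⊕b9⊕b11⊕b13⊕b15⊕b17⊕b19⊕b21⊕b23⊕b25⊕b27⊕b29⊕b31 = 1⊕0⊕1⊕0⊕0⊕1⊕1⊕0⊕0⊕1⊕0⊕1⊕0⊕1⊕1⊕0 = 0
s2: b2⊕b3⊕b6⊕b7⊕b10⊕b11⊕b14⊕b15⊕b18⊕b19⊕b22⊕b23⊕b26⊕b27⊕b30⊕b31 = 1⊕0⊕0⊕0⊕0⊕1⊕1⊕0⊕0⊕1⊕1⊕1⊕0⊕1⊕1⊕0 = 0
s4: b4⊕b5⊕b6⊕b7⊕b12⊕b13⊕b14⊕b15⊕b20⊕b21⊕b22⊕b23⊕b28⊕b29⊕b30⊕b31 = 0⊕1⊕0⊕0⊕1⊕1⊕1⊕0⊕1⊕0⊕1⊕1⊕1⊕1⊕1⊕0 = 0
s8: b8⊕b9⊕b10⊕b11⊕b12⊕b13⊕b14⊕b15⊕b24⊕b25⊕b26⊕b27⊕b28⊕b29⊕b30⊕b31 = 1⊕0⊕0⊕1⊕1⊕1⊕1⊕0⊕1⊕0⊕0⊕1⊕1⊕1⊕1⊕0 = 0
s16: b16⊕b17⊕b18⊕b19⊕b20⊕b21⊕b22⊕b23⊕b24⊕b25⊕b26⊕b27⊕b28⊕b29⊕b30⊕b31 = 1⊕0⊕0⊕1⊕1⊕0⊕1⊕1⊕1⊕0⊕0⊕1⊕1⊕1⊕1⊕0 = 0
Syndrome (s16...s1) = 00000 → position 0 (no error).
No correction needed.
Data bits at positions 3,5,6,7,9,10,11,12,13,14,15,17,18,19,20,21,22,23,24,25,26,27,28,29,30,31: 01000011110001101110011110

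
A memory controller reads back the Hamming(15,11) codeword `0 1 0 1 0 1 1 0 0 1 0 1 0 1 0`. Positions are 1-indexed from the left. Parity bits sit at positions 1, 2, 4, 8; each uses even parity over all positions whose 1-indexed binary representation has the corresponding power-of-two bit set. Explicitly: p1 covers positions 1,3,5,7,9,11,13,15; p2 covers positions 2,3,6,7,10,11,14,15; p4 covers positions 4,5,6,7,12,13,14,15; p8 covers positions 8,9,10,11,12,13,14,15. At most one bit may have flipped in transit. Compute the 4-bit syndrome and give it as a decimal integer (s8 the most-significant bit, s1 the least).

15

s1: b1⊕b3⊕b5⊕b7⊕b9⊕b11⊕b13⊕b15 = 0⊕0⊕0⊕1⊕0⊕0⊕0⊕0 = 1
s2: b2⊕b3⊕b6⊕b7⊕b10⊕b11⊕b14⊕b15 = 1⊕0⊕1⊕1⊕1⊕0⊕1⊕0 = 1
s4: b4⊕b5⊕b6⊕b7⊕b12⊕b13⊕b14⊕b15 = 1⊕0⊕1⊕1⊕1⊕0⊕1⊕0 = 1
s8: b8⊕b9⊕b10⊕b11⊕b12⊕b13⊕b14⊕b15 = 0⊕0⊕1⊕0⊕1⊕0⊕1⊕0 = 1
Syndrome (s8...s1) = 1111 → position 15.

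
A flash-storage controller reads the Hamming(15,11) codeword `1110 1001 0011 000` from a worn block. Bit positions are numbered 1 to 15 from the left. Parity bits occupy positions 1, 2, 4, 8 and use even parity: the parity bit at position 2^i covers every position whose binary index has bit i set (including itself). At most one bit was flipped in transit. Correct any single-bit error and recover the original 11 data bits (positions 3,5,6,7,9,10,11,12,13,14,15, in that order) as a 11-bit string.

11000111000

s1: b1⊕b3⊕b5⊕b7⊕b9⊕b11⊕b13⊕b15 = 1⊕1⊕1⊕0⊕0⊕1⊕0⊕0 = 0
s2: b2⊕b3⊕b6⊕b7⊕b10⊕b11⊕b14⊕b15 = 1⊕1⊕0⊕0⊕0⊕1⊕0⊕0 = 1
s4: b4⊕b5⊕b6⊕b7⊕b12⊕b13⊕b14⊕b15 = 0⊕1⊕0⊕0⊕1⊕0⊕0⊕0 = 0
s8: b8⊕b9⊕b10⊕b11⊕b12⊕b13⊕b14⊕b15 = 1⊕0⊕0⊕1⊕1⊕0⊕0⊕0 = 1
Syndrome (s8...s1) = 1010 → position 10.
Flip bit 10: corrected codeword = 111010010111000
Data bits at positions 3,5,6,7,9,10,11,12,13,14,15: 11000111000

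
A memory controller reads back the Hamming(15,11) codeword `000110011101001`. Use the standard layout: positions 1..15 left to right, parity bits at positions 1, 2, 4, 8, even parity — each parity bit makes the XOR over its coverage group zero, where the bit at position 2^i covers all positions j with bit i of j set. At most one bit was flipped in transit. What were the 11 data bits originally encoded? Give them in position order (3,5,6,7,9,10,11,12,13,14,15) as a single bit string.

s1: b1⊕b3⊕b5⊕b7⊕b9⊕b11⊕b13⊕b15 = 0⊕0⊕1⊕0⊕1⊕0⊕0⊕1 = 1
s2: b2⊕b3⊕b6⊕b7⊕b10⊕b11⊕b14⊕b15 = 0⊕0⊕0⊕0⊕1⊕0⊕0⊕1 = 0
s4: b4⊕b5⊕b6⊕b7⊕b12⊕b13⊕b14⊕b15 = 1⊕1⊕0⊕0⊕1⊕0⊕0⊕1 = 0
s8: b8⊕b9⊕b10⊕b11⊕b12⊕b13⊕b14⊕b15 = 1⊕1⊕1⊕0⊕1⊕0⊕0⊕1 = 1
Syndrome (s8...s1) = 1001 → position 9.
Flip bit 9: corrected codeword = 000110010101001
Data bits at positions 3,5,6,7,9,10,11,12,13,14,15: 01000101001

01000101001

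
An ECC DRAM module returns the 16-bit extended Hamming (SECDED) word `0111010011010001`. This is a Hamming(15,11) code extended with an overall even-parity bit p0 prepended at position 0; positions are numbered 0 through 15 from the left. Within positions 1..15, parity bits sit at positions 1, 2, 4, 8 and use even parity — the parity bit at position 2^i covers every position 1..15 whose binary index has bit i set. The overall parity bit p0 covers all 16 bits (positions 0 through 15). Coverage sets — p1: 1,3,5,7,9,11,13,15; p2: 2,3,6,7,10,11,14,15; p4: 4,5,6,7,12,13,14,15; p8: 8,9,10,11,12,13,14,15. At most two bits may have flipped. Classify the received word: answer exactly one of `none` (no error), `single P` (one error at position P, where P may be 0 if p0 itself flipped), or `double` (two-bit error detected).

s1: b1⊕b3⊕b5⊕b7⊕b9⊕b11⊕b13⊕b15 = 1⊕1⊕1⊕0⊕1⊕1⊕0⊕1 = 0
s2: b2⊕b3⊕b6⊕b7⊕b10⊕b11⊕b14⊕b15 = 1⊕1⊕0⊕0⊕0⊕1⊕0⊕1 = 0
s4: b4⊕b5⊕b6⊕b7⊕b12⊕b13⊕b14⊕b15 = 0⊕1⊕0⊕0⊕0⊕0⊕0⊕1 = 0
s8: b8⊕b9⊕b10⊕b11⊕b12⊕b13⊕b14⊕b15 = 1⊕1⊕0⊕1⊕0⊕0⊕0⊕1 = 0
Syndrome (s8...s1) = 0000 → position 0 (no error).
Overall parity (XOR of all 16 bits, including p0): 0⊕1⊕1⊕1⊕0⊕1⊕0⊕0⊕1⊕1⊕0⊕1⊕0⊕0⊕0⊕1 = 0
Overall=0, syndrome position=0 → no error.

none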